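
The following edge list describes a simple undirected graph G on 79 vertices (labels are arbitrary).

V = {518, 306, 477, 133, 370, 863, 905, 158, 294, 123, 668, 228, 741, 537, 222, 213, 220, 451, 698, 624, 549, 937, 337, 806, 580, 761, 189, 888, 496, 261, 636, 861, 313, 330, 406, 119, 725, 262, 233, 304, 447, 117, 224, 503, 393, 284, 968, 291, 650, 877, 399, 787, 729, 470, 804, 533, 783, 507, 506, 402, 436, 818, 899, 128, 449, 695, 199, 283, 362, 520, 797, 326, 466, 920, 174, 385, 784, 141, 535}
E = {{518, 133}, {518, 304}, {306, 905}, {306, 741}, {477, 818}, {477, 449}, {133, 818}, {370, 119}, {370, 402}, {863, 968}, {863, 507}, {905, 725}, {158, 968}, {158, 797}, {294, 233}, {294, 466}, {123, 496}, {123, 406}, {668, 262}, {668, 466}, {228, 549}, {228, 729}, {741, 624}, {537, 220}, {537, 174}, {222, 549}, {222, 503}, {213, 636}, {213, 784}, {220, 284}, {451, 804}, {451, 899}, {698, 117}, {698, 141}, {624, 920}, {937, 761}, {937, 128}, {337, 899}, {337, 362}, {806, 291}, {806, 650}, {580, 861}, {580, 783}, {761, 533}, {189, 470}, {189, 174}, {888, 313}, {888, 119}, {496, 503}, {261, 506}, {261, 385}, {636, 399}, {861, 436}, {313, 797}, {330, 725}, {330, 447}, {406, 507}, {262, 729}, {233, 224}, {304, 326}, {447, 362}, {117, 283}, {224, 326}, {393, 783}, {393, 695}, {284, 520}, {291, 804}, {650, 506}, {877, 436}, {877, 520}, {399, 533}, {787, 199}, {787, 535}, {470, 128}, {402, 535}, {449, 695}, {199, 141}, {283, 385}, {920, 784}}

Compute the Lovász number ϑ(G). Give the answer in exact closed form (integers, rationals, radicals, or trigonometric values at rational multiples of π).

N(695) = {393, 449}, |N(695)| = 2.
N(698) = {117, 141}, |N(698)| = 2.
N(937) = {761, 128}, |N(937)| = 2.
N(262) = {668, 729}, |N(262)| = 2.
79-vertex 2-regular graph: connected 2-regular on 79 ⇒ C_{79}.
Distinct eigenvalues (to 6 d.p.): [2.0, 1.993678, 1.974751, 1.943339, 1.89964, 1.843932, 1.776565, 1.697967, 1.608633, 1.509129, 1.400084, 1.282187, 1.156184, 1.022871, 0.883091, 0.737728, 0.587701, 0.433958, 0.277471, 0.11923, -0.039764, -0.198508, -0.355996, -0.511233, -0.663239, -0.811051, -0.953735, -1.09039, -1.22015, -1.342197, -1.455758, -1.560115, -1.654608, -1.738641, -1.811681, -1.873267, -1.92301, -1.960595, -1.985784, -1.998419].
−79·(-2*cos(pi/79)) / ((2)−(-2*cos(pi/79))) = 79*cos(pi/79)/(cos(pi/79) + 1) = ϑ(G).
Numerically 39.48437942.
Check 39 ≤ 79*cos(pi/79)/(cos(pi/79) + 1) ≤ 40: both strict.

79*cos(pi/79)/(cos(pi/79) + 1)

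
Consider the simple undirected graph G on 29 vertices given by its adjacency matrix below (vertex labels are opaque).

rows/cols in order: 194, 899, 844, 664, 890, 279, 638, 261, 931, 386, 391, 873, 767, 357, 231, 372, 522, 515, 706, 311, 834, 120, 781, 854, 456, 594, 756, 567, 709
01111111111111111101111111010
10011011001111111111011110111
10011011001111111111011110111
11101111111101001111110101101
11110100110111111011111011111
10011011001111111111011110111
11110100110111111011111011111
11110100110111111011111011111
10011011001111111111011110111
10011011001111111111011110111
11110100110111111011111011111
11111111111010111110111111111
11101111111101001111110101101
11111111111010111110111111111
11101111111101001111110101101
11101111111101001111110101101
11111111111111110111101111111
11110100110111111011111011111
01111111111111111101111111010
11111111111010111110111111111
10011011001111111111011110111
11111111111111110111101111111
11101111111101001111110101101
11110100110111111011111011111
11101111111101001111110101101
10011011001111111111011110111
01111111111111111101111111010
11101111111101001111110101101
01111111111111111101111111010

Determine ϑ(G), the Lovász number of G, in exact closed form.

7

deg(456) = 22; N(456) = {194, 899, 844, 890, 279, 638, 261, 931, 386, 391, 873, 357, 522, 515, 706, 311, 834, 120, 854, 594, 756, 709}.
Vertex 194 has 25 neighbors: 899, 844, 664, 890, 279, 638, 261, 931, 386, 391, 873, 767, 357, 231, 372, 522, 515, 311, 834, 120, 781, 854, 456, 594, 567.
deg(664) = 22; N(664) = {194, 899, 844, 890, 279, 638, 261, 931, 386, 391, 873, 357, 522, 515, 706, 311, 834, 120, 854, 594, 756, 709}.
Vertex 372 has 22 neighbors: 194, 899, 844, 890, 279, 638, 261, 931, 386, 391, 873, 357, 522, 515, 706, 311, 834, 120, 854, 594, 756, 709.
6 parts of sizes [7, 7, 6, 4, 3, 2]; α(G) = 7 = ϑ (perfect).
ϑ(G) ≈ 7.0000000.
Check 7 ≤ 7 ≤ 7: collapsed.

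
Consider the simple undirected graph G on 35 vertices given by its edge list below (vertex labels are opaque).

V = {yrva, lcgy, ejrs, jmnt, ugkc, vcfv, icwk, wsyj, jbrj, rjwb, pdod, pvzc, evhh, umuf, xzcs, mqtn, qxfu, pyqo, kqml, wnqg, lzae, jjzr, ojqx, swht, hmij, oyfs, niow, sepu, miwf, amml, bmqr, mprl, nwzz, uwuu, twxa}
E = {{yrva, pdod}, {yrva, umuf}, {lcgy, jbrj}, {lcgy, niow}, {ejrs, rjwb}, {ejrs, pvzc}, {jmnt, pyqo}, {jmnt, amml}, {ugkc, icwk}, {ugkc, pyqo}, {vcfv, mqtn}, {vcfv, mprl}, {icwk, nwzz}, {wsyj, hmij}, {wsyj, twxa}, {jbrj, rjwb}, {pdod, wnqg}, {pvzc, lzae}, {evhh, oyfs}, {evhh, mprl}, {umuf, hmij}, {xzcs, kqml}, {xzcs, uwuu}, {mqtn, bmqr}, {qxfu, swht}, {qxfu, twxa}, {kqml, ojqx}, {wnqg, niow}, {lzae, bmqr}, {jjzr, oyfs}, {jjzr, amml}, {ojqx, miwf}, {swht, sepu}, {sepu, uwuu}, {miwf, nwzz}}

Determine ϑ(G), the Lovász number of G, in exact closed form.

35*cos(pi/35)/(cos(pi/35) + 1)

deg(pvzc) = 2; N(pvzc) = {ejrs, lzae}.
deg(uwuu) = 2; N(uwuu) = {xzcs, sepu}.
Vertex hmij has 2 neighbors: wsyj, umuf.
N(ugkc) = {icwk, pyqo}, |N(ugkc)| = 2.
35-vertex 2-regular graph: this is C_{35}, the 35-cycle.
spec(A) ≈ [2.0, 1.9679, 1.8725, 1.7169, 1.5061, 1.247, 0.9477, 0.618, 0.2685, -0.0897, -0.445, -0.7861, -1.1018, -1.3821, -1.618, -1.8019, -1.9279, -1.9919] (distinct, 4 d.p.).
Lovász (edge-transitive): ϑ = −35·(-2*cos(pi/35))/((2)−(-2*cos(pi/35))) = 35*cos(pi/35)/(cos(pi/35) + 1).
ϑ(G) ≈ 17.46470.
Check 17 ≤ 35*cos(pi/35)/(cos(pi/35) + 1) ≤ 18: both strict.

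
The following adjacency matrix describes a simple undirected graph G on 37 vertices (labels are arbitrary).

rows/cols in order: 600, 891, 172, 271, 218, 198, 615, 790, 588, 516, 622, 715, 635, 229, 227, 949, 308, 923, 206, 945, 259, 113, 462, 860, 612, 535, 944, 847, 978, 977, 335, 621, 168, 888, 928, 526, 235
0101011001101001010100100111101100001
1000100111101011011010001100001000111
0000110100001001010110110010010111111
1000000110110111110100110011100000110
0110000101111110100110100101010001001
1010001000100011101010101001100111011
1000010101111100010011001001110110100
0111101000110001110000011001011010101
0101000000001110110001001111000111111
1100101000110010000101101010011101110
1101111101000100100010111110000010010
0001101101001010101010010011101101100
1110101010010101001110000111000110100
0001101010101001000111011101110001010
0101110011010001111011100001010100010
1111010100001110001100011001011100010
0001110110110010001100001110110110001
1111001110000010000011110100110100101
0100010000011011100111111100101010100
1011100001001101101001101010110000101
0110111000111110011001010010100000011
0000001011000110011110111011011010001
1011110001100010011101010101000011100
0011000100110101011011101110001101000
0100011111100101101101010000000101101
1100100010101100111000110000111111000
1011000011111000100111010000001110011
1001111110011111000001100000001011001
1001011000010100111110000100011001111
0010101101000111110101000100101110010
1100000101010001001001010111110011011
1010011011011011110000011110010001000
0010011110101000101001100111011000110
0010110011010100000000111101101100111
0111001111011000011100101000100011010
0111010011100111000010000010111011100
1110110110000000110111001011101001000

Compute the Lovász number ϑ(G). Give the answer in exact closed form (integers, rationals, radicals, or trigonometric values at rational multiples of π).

sqrt(37)

Vertex 945 has 18 neighbors: 600, 172, 271, 218, 516, 635, 229, 949, 308, 206, 113, 462, 612, 944, 978, 977, 928, 235.
N(612) = {891, 198, 615, 790, 588, 516, 622, 229, 949, 308, 206, 945, 113, 860, 621, 888, 928, 235}, |N(612)| = 18.
N(462) = {600, 172, 271, 218, 198, 516, 622, 227, 923, 206, 945, 113, 860, 535, 847, 168, 888, 928}, |N(462)| = 18.
deg(944) = 18; N(944) = {600, 172, 271, 588, 516, 622, 715, 635, 308, 945, 259, 113, 860, 335, 621, 168, 526, 235}.
deg(v) = 18 for all v (|V|=37); strongly regular (37,18,8,9).
A has 3 distinct eigenvalues ≈ [18.0, 2.5414, -3.5414].
ϑ = −N·λ_min/(λ_max−λ_min) = −37·(-sqrt(37)/2 - 1/2)/(18−(-sqrt(37)/2 - 1/2)) = sqrt(37).
Numerically 6.082763.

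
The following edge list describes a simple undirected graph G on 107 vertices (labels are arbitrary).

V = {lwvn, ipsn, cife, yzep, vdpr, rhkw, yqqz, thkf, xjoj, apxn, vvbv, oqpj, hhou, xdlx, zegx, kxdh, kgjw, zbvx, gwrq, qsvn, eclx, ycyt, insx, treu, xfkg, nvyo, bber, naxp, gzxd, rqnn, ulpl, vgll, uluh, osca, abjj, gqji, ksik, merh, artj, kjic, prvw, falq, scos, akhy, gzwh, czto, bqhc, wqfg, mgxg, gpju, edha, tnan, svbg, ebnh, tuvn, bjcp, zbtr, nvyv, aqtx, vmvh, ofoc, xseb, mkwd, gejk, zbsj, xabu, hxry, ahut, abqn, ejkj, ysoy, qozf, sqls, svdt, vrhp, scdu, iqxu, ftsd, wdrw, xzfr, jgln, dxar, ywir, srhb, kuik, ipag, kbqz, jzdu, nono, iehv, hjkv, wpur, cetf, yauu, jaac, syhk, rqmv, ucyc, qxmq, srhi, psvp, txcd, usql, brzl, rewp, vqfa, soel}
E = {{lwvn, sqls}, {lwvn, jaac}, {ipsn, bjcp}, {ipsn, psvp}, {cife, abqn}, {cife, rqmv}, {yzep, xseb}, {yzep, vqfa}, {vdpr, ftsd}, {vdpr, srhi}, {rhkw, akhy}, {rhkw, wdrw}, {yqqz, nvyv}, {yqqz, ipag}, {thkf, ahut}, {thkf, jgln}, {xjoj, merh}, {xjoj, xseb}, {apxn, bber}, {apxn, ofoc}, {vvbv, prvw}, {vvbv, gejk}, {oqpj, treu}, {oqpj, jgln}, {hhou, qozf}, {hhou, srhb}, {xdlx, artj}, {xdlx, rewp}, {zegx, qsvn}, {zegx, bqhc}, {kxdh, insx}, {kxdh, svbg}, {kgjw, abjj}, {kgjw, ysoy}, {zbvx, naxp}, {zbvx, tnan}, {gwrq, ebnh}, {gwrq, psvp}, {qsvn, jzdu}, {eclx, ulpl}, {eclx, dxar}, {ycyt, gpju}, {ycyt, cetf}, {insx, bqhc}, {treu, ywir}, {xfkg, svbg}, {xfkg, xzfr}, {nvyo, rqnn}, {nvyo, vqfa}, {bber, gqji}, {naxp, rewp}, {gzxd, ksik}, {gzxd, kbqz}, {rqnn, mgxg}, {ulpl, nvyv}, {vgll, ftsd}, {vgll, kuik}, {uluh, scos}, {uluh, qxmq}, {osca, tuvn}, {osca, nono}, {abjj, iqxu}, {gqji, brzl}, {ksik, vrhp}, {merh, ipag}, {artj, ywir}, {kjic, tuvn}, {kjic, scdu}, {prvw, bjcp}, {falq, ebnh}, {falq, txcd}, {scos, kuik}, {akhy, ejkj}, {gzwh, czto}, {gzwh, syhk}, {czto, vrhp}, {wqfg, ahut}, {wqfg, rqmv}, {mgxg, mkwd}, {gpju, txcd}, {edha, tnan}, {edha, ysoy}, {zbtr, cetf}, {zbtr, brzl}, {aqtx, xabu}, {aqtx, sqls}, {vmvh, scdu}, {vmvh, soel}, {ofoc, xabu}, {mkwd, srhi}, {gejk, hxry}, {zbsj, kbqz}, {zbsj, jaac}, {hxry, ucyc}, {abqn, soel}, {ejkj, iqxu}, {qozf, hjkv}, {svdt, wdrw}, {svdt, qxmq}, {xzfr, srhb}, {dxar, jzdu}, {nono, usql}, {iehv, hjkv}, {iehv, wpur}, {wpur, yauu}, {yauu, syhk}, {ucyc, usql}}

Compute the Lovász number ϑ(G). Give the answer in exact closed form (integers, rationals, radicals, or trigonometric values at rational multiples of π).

107*cos(pi/107)/(cos(pi/107) + 1)

N(vmvh) = {scdu, soel}, |N(vmvh)| = 2.
N(txcd) = {falq, gpju}, |N(txcd)| = 2.
N(aqtx) = {xabu, sqls}, |N(aqtx)| = 2.
deg(scdu) = 2; N(scdu) = {kjic, vmvh}.
2-regular, N=107; this is C_{107}, the 107-cycle.
spec(A) ≈ [2.0, 1.9966, 1.9862, 1.969, 1.9451, 1.9144, 1.8771, 1.8334, 1.7833, 1.7271, 1.665, 1.5971, 1.5237, 1.445, 1.3614, 1.273, 1.1803, 1.0835, 0.983, 0.8791, 0.7721, 0.6625, 0.5506, 0.4369, 0.3216, 0.2052, 0.0881, -0.0294, -0.1467, -0.2635, -0.3794, -0.494, -0.6069, -0.7176, -0.826, -0.9314, -1.0337, -1.1324, -1.2272, -1.3178, -1.4038, -1.485, -1.561, -1.6317, -1.6968, -1.756, -1.8092, -1.8561, -1.8966, -1.9306, -1.9579, -1.9785, -1.9922, -1.9991] (distinct, 4 d.p.).
With N=107: ϑ(G) = 107·(-(-1)*2*cos(pi/107))/(2−(-2*cos(pi/107))) = 107*cos(pi/107)/(cos(pi/107) + 1).
ϑ(G) ≈ 53.488468.
Check 53 ≤ 107*cos(pi/107)/(cos(pi/107) + 1) ≤ 54: both strict.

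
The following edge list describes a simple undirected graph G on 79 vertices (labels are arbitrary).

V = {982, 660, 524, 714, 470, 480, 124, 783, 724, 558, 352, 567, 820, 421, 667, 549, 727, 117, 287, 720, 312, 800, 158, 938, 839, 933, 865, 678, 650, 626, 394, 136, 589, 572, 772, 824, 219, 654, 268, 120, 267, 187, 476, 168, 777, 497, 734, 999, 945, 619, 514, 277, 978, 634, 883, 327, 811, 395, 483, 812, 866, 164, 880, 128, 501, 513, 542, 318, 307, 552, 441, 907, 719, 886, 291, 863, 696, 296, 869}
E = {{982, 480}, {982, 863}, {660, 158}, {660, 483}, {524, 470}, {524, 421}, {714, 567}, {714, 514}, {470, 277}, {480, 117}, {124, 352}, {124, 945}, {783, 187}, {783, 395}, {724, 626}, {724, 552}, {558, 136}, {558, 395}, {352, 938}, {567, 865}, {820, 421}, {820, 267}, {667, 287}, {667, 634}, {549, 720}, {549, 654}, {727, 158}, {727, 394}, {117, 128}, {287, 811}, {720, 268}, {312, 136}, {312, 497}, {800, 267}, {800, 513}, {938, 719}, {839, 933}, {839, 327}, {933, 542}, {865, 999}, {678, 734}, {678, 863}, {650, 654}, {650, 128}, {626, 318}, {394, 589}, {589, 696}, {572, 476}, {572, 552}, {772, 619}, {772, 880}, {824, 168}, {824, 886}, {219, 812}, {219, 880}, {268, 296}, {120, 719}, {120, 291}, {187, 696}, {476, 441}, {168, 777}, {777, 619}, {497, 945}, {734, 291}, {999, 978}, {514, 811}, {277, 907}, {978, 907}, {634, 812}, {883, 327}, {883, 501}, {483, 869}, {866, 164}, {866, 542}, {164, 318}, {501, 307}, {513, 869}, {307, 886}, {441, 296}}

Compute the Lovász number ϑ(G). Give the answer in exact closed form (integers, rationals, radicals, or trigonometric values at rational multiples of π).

79*cos(pi/79)/(cos(pi/79) + 1)

N(650) = {654, 128}, |N(650)| = 2.
Vertex 312 has 2 neighbors: 136, 497.
deg(128) = 2; N(128) = {117, 650}.
deg(352) = 2; N(352) = {124, 938}.
Every vertex has degree 2 (N=79); a single 79-cycle (edge-transitive).
The 40 distinct eigenvalues: [2.0, 1.99368, 1.97475, 1.94334, 1.89964, 1.84393, 1.77657, 1.69797, 1.60863, 1.50913, 1.40008, 1.28219, 1.15618, 1.02287, 0.88309, 0.73773, 0.5877, 0.43396, 0.27747, 0.11923, -0.03976, -0.19851, -0.356, -0.51123, -0.66324, -0.81105, -0.95374, -1.09039, -1.22015, -1.3422, -1.45576, -1.56011, -1.65461, -1.73864, -1.81168, -1.87327, -1.92301, -1.96059, -1.98578, -1.99842].
Lovász (edge-transitive): ϑ = −79·(-2*cos(pi/79))/((2)−(-2*cos(pi/79))) = 79*cos(pi/79)/(cos(pi/79) + 1).
ϑ(G) ≈ 39.48437942.
α=39, χ(Ḡ)=40; ϑ=79*cos(pi/79)/(cos(pi/79) + 1) lies between (both strict).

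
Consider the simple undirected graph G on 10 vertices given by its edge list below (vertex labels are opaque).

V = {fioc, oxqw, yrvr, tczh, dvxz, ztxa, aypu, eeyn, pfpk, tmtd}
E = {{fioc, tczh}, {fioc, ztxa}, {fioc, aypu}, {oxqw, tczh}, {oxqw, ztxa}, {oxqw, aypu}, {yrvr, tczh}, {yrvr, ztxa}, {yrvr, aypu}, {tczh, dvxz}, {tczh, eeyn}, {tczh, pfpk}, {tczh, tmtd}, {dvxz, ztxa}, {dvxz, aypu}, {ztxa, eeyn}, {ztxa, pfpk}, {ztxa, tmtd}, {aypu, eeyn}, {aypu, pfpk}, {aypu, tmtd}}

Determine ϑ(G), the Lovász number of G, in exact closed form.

7

Vertex fioc has 3 neighbors: tczh, ztxa, aypu.
Vertex eeyn has 3 neighbors: tczh, ztxa, aypu.
N(tmtd) = {tczh, ztxa, aypu}, |N(tmtd)| = 3.
Vertex yrvr has 3 neighbors: tczh, ztxa, aypu.
Complete 2-partite, parts [7, 3]: perfect, ϑ = α = 7.
= 7.00000… (decimal).
Lovász sandwich 7 ≤ 7 ≤ 7: collapsed.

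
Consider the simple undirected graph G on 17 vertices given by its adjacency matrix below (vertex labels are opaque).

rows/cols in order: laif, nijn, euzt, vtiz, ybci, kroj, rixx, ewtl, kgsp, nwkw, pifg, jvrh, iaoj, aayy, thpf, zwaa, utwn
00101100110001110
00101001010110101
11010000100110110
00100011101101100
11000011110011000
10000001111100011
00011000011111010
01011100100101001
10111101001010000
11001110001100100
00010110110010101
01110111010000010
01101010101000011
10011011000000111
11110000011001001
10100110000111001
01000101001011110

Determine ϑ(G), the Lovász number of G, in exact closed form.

sqrt(17)

N(euzt) = {laif, nijn, vtiz, kgsp, jvrh, iaoj, thpf, zwaa}, |N(euzt)| = 8.
deg(thpf) = 8; N(thpf) = {laif, nijn, euzt, vtiz, nwkw, pifg, aayy, utwn}.
N(ybci) = {laif, nijn, rixx, ewtl, kgsp, nwkw, iaoj, aayy}, |N(ybci)| = 8.
deg(nijn) = 8; N(nijn) = {euzt, ybci, ewtl, nwkw, jvrh, iaoj, thpf, utwn}.
deg(v) = 8 for all v (|V|=17); strongly regular (17,8,3,4).
Distinct eigenvalues (to 3 d.p.): [8.0, 1.562, -2.562].
Lovász (edge-transitive): ϑ = −17·(-sqrt(17)/2 - 1/2)/((8)−(-sqrt(17)/2 - 1/2)) = sqrt(17).
≈ 4.123106 (to 6 d.p.).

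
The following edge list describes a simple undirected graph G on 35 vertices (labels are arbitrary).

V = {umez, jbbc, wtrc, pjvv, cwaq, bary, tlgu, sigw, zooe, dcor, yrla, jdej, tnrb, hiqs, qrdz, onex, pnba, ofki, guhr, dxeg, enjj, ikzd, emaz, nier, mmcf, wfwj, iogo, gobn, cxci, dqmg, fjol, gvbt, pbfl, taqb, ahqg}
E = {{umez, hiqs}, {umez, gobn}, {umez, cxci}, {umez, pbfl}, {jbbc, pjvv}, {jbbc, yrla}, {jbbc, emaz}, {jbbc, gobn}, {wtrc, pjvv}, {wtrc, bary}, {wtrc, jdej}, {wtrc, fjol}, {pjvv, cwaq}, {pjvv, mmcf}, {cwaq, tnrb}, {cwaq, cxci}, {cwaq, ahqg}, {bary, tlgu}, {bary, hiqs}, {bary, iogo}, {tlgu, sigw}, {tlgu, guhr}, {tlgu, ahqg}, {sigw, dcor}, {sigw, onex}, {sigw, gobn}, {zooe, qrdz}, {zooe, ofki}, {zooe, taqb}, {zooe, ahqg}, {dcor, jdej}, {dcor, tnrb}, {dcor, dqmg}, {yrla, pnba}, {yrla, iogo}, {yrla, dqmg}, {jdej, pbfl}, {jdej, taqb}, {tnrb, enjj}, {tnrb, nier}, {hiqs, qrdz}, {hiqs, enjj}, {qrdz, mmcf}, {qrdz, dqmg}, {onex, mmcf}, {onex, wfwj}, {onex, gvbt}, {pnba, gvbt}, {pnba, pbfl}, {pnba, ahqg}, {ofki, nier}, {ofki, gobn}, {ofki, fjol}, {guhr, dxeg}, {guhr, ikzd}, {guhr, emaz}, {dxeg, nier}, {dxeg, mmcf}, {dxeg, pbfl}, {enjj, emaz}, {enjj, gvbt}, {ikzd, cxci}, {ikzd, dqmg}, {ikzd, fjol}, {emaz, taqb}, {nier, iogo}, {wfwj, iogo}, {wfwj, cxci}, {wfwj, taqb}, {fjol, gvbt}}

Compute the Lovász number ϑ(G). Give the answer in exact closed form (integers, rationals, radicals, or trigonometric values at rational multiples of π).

deg(mmcf) = 4; N(mmcf) = {pjvv, qrdz, onex, dxeg}.
Vertex dcor has 4 neighbors: sigw, jdej, tnrb, dqmg.
Vertex umez has 4 neighbors: hiqs, gobn, cxci, pbfl.
N(dqmg) = {dcor, yrla, qrdz, ikzd}, |N(dqmg)| = 4.
Every vertex has degree 4 (N=35); this is K(7,3), the Kneser graph.
The 4 distinct eigenvalues: [4.0, 2.0, -1.0, -3.0].
With N=35: ϑ(G) = 35·(-1*(-3))/(4−(-3)) = 15.
= 15.00000… (decimal).

15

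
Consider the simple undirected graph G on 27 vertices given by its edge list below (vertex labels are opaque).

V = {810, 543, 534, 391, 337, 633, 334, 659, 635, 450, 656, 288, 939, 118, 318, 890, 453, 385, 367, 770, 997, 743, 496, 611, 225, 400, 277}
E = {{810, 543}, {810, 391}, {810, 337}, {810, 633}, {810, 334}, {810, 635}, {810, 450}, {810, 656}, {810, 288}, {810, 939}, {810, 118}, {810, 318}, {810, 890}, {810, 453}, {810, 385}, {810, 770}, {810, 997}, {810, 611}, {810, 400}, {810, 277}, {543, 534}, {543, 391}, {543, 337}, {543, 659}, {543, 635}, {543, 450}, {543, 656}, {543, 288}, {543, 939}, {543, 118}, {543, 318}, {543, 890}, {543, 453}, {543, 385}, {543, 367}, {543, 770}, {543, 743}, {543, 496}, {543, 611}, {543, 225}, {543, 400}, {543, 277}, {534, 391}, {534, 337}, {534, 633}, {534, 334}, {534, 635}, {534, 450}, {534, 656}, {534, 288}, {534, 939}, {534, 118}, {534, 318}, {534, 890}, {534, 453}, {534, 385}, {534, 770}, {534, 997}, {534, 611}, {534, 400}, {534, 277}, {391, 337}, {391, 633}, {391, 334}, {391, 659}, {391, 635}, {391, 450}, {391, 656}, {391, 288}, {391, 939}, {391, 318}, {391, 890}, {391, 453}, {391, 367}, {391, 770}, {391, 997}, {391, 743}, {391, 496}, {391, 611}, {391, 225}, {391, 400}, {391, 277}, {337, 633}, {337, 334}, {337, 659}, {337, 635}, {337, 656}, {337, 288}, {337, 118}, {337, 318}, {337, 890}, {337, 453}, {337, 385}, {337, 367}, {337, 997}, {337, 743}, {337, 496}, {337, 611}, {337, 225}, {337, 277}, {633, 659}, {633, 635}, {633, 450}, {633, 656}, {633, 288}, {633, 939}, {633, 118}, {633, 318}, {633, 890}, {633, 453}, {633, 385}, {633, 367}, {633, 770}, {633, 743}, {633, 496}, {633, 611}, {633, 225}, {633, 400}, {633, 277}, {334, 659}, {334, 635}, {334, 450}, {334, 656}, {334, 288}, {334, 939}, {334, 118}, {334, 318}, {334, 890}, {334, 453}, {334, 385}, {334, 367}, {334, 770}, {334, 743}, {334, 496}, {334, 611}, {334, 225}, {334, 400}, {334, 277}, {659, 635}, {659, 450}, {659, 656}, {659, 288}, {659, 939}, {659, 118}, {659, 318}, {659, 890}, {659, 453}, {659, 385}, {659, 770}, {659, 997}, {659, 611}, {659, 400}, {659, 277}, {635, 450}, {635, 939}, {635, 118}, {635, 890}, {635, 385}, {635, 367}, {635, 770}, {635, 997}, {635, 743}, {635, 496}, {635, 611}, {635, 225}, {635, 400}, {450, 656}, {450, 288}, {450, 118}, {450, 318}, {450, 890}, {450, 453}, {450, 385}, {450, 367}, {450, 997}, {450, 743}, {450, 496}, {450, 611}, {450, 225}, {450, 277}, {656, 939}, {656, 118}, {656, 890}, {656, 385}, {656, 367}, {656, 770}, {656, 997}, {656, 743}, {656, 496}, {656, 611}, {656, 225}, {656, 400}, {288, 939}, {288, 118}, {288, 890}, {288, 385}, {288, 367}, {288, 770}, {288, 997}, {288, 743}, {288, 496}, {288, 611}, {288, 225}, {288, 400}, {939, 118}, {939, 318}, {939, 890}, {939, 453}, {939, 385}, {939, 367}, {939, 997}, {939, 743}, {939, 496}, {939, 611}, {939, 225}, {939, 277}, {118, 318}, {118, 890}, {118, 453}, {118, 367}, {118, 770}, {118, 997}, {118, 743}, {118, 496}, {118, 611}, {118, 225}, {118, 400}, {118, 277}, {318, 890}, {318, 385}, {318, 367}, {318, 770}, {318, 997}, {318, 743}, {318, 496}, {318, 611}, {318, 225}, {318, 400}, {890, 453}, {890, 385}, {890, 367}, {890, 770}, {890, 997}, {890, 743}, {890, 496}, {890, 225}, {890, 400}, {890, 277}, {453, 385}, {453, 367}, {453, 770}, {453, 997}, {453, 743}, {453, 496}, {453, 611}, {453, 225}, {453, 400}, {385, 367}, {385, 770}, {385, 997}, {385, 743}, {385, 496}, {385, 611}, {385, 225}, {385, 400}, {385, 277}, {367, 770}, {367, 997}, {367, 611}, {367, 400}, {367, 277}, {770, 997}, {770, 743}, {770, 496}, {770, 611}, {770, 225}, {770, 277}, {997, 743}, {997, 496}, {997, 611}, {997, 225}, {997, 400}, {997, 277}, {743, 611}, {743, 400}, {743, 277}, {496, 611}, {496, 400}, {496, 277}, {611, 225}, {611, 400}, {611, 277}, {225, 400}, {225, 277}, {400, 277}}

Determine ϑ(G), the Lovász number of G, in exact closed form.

N(890) = {810, 543, 534, 391, 337, 633, 334, 659, 635, 450, 656, 288, 939, 118, 318, 453, 385, 367, 770, 997, 743, 496, 225, 400, 277}, |N(890)| = 25.
deg(656) = 21; N(656) = {810, 543, 534, 391, 337, 633, 334, 659, 450, 939, 118, 890, 385, 367, 770, 997, 743, 496, 611, 225, 400}.
deg(385) = 24; N(385) = {810, 543, 534, 337, 633, 334, 659, 635, 450, 656, 288, 939, 318, 890, 453, 367, 770, 997, 743, 496, 611, 225, 400, 277}.
N(496) = {543, 391, 337, 633, 334, 635, 450, 656, 288, 939, 118, 318, 890, 453, 385, 770, 997, 611, 400, 277}, |N(496)| = 20.
K_{7,6,5,4,3,2} (perfect); ϑ(G) = α(G) = max{7,6,5,4,3,2} = 7.
= 7.000000… (decimal).
Sandwich: α(G)=7 ≤ ϑ(G)=7 ≤ χ(Ḡ)=7 (collapsed).

7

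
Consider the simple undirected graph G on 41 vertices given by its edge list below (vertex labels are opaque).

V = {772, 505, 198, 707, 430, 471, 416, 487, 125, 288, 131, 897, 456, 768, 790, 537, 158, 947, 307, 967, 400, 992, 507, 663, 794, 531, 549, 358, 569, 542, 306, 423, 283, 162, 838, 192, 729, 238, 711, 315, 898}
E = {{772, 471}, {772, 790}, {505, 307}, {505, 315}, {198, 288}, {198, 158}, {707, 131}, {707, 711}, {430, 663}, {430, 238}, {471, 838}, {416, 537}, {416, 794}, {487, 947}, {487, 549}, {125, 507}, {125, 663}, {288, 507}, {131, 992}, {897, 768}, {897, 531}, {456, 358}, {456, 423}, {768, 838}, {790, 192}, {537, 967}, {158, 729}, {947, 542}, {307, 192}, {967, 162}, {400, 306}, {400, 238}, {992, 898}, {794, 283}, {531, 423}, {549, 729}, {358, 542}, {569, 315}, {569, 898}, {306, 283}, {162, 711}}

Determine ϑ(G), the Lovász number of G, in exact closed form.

41*cos(pi/41)/(cos(pi/41) + 1)

Vertex 897 has 2 neighbors: 768, 531.
Vertex 131 has 2 neighbors: 707, 992.
N(198) = {288, 158}, |N(198)| = 2.
N(838) = {471, 768}, |N(838)| = 2.
41-vertex 2-regular graph: the odd cycle C_{41}.
Distinct eigenvalues (to 5 d.p.): [2.0, 1.97656, 1.90679, 1.79233, 1.63586, 1.44104, 1.21245, 0.95544, 0.67603, 0.38078, 0.07661, -0.22937, -0.52996, -0.81814, -1.08714, -1.33065, -1.54298, -1.71914, -1.855, -1.94739, -1.99413].
ϑ = −N·λ_min/(λ_max−λ_min) = −41·(-2*cos(pi/41))/(2−(-2*cos(pi/41))) = 41*cos(pi/41)/(cos(pi/41) + 1).
= 20.469880… (decimal).
Sandwich: α(G)=20 ≤ ϑ(G)=41*cos(pi/41)/(cos(pi/41) + 1) ≤ χ(Ḡ)=21 (both strict).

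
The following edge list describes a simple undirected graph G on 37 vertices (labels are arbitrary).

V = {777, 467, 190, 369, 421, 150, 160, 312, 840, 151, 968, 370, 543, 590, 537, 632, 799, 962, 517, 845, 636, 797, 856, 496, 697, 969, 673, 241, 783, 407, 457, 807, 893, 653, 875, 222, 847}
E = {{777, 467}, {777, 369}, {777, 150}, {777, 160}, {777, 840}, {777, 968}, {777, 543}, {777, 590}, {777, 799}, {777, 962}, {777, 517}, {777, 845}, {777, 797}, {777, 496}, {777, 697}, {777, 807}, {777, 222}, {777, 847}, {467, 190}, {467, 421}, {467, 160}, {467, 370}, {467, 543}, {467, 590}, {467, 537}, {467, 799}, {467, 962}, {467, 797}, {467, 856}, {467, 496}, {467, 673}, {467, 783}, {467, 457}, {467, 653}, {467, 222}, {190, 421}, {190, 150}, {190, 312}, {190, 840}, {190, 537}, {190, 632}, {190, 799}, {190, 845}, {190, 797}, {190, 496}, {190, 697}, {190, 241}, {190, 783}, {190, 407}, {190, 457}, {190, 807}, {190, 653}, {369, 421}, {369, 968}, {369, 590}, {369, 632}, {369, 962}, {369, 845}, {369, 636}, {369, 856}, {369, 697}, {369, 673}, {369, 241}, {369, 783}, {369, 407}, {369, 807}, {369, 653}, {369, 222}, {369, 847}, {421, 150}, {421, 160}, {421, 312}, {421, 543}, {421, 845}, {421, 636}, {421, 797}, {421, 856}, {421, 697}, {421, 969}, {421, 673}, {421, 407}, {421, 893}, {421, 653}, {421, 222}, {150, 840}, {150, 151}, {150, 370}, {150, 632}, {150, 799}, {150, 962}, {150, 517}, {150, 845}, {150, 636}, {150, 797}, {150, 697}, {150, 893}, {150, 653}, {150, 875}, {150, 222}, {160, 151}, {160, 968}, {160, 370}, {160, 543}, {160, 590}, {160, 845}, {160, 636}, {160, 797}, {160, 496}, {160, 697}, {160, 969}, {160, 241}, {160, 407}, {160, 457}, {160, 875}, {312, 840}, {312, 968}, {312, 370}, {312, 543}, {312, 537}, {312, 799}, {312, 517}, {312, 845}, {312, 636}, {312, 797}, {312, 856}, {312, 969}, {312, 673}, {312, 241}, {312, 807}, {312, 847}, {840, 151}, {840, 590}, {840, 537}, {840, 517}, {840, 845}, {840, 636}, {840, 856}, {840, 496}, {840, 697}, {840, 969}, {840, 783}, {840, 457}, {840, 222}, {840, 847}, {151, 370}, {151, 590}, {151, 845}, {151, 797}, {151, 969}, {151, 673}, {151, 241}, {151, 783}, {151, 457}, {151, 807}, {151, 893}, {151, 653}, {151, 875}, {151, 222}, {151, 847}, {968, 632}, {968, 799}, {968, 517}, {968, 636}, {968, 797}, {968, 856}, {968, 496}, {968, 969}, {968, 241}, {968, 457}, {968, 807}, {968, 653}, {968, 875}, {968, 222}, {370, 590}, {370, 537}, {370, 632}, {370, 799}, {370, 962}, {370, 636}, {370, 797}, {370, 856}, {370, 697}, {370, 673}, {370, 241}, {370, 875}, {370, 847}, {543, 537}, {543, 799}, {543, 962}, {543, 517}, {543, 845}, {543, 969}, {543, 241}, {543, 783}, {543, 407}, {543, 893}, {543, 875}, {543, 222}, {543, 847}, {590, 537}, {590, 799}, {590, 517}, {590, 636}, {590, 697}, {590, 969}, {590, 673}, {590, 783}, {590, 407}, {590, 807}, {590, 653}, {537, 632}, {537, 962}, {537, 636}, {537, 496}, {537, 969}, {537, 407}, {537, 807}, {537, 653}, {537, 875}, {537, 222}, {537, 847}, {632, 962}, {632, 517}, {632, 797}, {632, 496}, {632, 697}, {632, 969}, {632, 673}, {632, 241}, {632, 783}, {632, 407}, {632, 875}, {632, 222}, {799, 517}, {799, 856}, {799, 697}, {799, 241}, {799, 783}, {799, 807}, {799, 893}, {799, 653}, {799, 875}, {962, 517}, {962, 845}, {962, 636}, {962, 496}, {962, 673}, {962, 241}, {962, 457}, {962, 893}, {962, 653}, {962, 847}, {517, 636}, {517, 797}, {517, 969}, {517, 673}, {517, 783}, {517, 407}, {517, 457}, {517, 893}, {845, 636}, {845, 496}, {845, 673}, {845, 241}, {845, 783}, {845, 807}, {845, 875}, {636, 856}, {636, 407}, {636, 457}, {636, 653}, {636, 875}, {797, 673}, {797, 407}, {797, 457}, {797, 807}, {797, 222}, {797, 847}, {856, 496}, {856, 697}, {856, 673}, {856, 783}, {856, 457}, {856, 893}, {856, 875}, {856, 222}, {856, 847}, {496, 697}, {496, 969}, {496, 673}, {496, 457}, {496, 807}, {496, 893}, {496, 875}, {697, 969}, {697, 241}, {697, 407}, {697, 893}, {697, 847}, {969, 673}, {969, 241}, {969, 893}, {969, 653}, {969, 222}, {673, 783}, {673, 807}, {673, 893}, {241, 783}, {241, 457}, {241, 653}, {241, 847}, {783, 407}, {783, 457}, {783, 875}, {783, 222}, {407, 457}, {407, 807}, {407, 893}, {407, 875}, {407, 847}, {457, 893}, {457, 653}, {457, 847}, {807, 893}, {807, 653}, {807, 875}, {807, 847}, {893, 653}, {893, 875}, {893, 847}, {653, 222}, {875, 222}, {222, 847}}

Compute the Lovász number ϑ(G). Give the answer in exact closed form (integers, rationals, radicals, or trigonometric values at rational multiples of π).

N(312) = {190, 421, 840, 968, 370, 543, 537, 799, 517, 845, 636, 797, 856, 969, 673, 241, 807, 847}, |N(312)| = 18.
N(590) = {777, 467, 369, 160, 840, 151, 370, 537, 799, 517, 636, 697, 969, 673, 783, 407, 807, 653}, |N(590)| = 18.
deg(797) = 18; N(797) = {777, 467, 190, 421, 150, 160, 312, 151, 968, 370, 632, 517, 673, 407, 457, 807, 222, 847}.
deg(893) = 18; N(893) = {421, 150, 151, 543, 799, 962, 517, 856, 496, 697, 969, 673, 407, 457, 807, 653, 875, 847}.
37-vertex 18-regular graph: SR(37,18,8,9) — a Paley graph.
A has 3 distinct eigenvalues ≈ [18.0, 2.541381, -3.541381].
λ_max=18, λ_min=-sqrt(37)/2 - 1/2; ϑ = −37·λ_min/(λ_max−λ_min) = sqrt(37).
ϑ(G) ≈ 6.0828.

sqrt(37)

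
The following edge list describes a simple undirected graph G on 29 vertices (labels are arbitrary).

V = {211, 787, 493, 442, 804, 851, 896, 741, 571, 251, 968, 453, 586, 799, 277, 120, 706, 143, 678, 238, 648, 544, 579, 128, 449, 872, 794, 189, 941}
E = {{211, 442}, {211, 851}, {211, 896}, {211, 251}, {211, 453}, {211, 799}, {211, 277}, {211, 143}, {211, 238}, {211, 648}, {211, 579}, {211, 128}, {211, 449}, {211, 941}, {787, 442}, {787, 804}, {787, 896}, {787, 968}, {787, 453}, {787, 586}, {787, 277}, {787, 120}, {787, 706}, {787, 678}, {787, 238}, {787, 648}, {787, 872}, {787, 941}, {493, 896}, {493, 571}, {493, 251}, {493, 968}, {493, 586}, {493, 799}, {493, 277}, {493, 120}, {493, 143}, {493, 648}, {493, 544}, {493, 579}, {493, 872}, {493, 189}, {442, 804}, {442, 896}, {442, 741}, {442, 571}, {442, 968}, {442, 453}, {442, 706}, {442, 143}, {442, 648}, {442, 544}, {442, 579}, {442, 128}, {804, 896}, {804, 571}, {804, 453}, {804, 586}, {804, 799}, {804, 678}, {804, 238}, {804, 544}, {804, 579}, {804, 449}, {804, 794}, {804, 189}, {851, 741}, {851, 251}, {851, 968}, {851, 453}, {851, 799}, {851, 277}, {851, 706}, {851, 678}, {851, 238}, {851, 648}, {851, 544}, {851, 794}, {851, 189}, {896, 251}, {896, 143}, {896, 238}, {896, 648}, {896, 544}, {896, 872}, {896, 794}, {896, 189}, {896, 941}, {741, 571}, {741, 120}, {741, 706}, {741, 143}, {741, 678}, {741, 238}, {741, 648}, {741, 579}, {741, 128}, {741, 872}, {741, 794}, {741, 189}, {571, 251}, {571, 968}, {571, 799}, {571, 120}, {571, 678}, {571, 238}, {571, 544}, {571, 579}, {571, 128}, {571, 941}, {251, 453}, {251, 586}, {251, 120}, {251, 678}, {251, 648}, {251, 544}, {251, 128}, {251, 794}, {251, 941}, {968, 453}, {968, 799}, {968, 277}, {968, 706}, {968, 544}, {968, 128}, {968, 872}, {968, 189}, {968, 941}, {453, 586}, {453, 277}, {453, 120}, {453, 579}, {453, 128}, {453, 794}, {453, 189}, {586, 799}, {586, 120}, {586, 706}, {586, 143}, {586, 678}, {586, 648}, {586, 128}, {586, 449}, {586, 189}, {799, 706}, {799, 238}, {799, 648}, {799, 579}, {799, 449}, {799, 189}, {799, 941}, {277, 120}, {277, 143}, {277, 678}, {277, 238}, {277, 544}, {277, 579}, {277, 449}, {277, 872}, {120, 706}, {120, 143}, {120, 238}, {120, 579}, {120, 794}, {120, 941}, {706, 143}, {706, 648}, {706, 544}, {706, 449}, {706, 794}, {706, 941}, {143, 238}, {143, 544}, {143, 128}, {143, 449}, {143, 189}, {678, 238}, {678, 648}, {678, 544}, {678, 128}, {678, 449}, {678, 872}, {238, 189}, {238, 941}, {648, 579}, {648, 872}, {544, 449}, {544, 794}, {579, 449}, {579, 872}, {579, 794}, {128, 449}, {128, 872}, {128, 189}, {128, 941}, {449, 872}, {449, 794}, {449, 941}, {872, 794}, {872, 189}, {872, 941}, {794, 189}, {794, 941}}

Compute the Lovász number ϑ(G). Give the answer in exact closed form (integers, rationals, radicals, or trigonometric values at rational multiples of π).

sqrt(29)

Vertex 251 has 14 neighbors: 211, 493, 851, 896, 571, 453, 586, 120, 678, 648, 544, 128, 794, 941.
deg(128) = 14; N(128) = {211, 442, 741, 571, 251, 968, 453, 586, 143, 678, 449, 872, 189, 941}.
Vertex 238 has 14 neighbors: 211, 787, 804, 851, 896, 741, 571, 799, 277, 120, 143, 678, 189, 941.
N(442) = {211, 787, 804, 896, 741, 571, 968, 453, 706, 143, 648, 544, 579, 128}, |N(442)| = 14.
deg(v) = 14 for all v (|V|=29); SR(29,14,6,7) — a Paley graph.
spec(A) ≈ [14.0, 2.193, -3.193] (distinct, 3 d.p.).
ϑ = −N·λ_min/(λ_max−λ_min) = −29·(-sqrt(29)/2 - 1/2)/(14−(-sqrt(29)/2 - 1/2)) = sqrt(29).
Numerically 5.38516481.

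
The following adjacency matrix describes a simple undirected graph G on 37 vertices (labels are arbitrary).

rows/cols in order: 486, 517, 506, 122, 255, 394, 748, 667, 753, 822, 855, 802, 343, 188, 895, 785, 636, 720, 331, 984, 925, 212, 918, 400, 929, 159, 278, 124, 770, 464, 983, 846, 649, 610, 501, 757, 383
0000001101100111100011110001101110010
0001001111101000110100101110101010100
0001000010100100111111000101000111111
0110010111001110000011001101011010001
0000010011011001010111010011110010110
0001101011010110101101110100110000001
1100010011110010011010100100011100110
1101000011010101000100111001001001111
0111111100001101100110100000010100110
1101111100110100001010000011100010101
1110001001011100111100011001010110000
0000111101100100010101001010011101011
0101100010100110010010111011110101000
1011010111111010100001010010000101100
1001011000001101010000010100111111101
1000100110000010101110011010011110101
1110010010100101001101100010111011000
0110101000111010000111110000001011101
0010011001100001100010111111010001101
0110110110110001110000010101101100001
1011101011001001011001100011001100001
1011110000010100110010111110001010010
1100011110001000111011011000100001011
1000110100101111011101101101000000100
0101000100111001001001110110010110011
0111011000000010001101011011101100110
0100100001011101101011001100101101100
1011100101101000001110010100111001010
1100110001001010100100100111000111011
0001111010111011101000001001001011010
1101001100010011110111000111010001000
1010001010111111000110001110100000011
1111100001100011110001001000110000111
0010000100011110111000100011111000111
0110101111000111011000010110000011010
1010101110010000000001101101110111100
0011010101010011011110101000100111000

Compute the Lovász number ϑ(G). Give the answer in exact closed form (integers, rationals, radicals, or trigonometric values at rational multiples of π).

sqrt(37)

Vertex 278 has 18 neighbors: 517, 255, 822, 802, 343, 188, 785, 636, 331, 925, 212, 929, 159, 770, 983, 846, 610, 501.
deg(122) = 18; N(122) = {517, 506, 394, 667, 753, 822, 343, 188, 895, 925, 212, 929, 159, 124, 464, 983, 649, 383}.
N(918) = {486, 517, 394, 748, 667, 753, 343, 636, 720, 331, 925, 212, 400, 929, 770, 610, 757, 383}, |N(918)| = 18.
N(610) = {506, 667, 802, 343, 188, 895, 636, 720, 331, 918, 278, 124, 770, 464, 983, 501, 757, 383}, |N(610)| = 18.
G on 37 vertices is 18-regular; Paley(37): SR with (k,λ,μ)=(18,8,9).
spec(A) ≈ [18.0, 2.54138, -3.54138] (distinct, 5 d.p.).
With N=37: ϑ(G) = 37·(-(-sqrt(37)/2 - 1/2))/(18−(-sqrt(37)/2 - 1/2)) = sqrt(37).
Numerically 6.082763.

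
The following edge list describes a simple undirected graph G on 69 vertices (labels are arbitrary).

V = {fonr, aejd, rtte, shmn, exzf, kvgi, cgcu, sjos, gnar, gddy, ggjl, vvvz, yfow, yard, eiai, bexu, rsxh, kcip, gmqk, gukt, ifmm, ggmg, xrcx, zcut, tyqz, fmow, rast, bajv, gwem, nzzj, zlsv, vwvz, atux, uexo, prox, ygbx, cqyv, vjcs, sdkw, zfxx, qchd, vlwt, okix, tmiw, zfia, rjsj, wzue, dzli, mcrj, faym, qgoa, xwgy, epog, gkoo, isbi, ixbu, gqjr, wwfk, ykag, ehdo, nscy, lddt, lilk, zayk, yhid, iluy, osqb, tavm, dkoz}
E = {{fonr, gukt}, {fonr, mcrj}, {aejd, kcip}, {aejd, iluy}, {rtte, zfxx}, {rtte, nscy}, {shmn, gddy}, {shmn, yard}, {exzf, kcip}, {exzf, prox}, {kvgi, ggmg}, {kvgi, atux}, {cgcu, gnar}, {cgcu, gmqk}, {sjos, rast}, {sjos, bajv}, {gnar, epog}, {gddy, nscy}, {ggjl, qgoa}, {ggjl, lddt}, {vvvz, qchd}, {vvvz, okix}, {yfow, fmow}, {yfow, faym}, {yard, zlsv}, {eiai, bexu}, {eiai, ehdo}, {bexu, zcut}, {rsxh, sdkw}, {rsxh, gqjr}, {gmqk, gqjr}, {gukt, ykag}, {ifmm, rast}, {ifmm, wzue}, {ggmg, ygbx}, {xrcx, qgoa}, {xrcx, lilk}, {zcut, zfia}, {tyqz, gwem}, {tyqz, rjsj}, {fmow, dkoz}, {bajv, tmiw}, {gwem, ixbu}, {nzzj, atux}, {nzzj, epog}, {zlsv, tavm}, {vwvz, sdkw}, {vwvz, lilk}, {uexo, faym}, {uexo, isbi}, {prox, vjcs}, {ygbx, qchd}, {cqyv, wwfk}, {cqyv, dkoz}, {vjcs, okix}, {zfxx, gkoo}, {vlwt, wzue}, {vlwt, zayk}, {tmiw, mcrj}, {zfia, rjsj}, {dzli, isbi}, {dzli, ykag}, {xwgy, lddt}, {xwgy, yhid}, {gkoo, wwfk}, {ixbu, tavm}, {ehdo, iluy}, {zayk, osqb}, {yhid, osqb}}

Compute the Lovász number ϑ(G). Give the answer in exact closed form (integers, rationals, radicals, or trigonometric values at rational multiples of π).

deg(ehdo) = 2; N(ehdo) = {eiai, iluy}.
deg(ggjl) = 2; N(ggjl) = {qgoa, lddt}.
Vertex sdkw has 2 neighbors: rsxh, vwvz.
deg(cqyv) = 2; N(cqyv) = {wwfk, dkoz}.
deg(v) = 2 for all v (|V|=69); this is C_{69}, the 69-cycle.
Distinct eigenvalues (to 4 d.p.): [2.0, 1.9917, 1.9669, 1.9258, 1.8688, 1.7963, 1.7088, 1.6073, 1.4924, 1.3651, 1.2265, 1.0778, 0.9201, 0.7548, 0.5833, 0.4069, 0.2272, 0.0455, -0.1365, -0.3174, -0.4956, -0.6698, -0.8384, -1.0, -1.1534, -1.2972, -1.4302, -1.5514, -1.6598, -1.7544, -1.8344, -1.8993, -1.9484, -1.9814, -1.9979].
λ_max=2, λ_min=-2*cos(pi/69); ϑ = −69·λ_min/(λ_max−λ_min) = 69*cos(pi/69)/(cos(pi/69) + 1).
≈ 34.4821141 (to 7 d.p.).
Lovász sandwich 34 ≤ 69*cos(pi/69)/(cos(pi/69) + 1) ≤ 35: both strict.

69*cos(pi/69)/(cos(pi/69) + 1)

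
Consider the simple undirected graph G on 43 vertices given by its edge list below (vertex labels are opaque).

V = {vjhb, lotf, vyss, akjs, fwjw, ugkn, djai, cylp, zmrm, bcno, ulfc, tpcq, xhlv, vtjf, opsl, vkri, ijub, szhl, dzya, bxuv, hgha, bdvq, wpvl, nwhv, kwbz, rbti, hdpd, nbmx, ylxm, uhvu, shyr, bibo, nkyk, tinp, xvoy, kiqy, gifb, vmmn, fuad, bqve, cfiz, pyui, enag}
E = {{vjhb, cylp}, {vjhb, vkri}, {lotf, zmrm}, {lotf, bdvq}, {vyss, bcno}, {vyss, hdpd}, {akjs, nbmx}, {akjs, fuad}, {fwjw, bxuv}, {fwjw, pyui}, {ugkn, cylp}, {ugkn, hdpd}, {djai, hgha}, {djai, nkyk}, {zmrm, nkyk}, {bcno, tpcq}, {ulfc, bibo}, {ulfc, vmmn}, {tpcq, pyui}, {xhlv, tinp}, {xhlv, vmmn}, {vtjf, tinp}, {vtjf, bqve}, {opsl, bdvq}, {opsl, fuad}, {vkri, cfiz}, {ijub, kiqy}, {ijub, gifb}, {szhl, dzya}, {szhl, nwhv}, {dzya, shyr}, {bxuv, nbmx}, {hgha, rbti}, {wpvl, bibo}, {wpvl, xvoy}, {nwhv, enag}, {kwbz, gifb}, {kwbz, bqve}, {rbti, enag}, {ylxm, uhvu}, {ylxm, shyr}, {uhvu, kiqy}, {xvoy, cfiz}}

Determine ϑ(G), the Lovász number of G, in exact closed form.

Vertex dzya has 2 neighbors: szhl, shyr.
deg(nkyk) = 2; N(nkyk) = {djai, zmrm}.
N(shyr) = {dzya, ylxm}, |N(shyr)| = 2.
Vertex zmrm has 2 neighbors: lotf, nkyk.
G on 43 vertices is 2-regular; connected 2-regular on 43 ⇒ C_{43}.
spec(A) ≈ [2.0, 1.97869, 1.9152, 1.8109, 1.668, 1.48954, 1.27935, 1.04188, 0.78221, 0.50587, 0.21874, -0.07304, -0.36327, -0.64576, -0.91448, -1.16372, -1.38815, -1.58299, -1.7441, -1.86803, -1.95215, -1.99466] (distinct, 5 d.p.).
Lovász (edge-transitive): ϑ = −43·(-2*cos(pi/43))/((2)−(-2*cos(pi/43))) = 43*cos(pi/43)/(cos(pi/43) + 1).
ϑ(G) ≈ 21.4712837.
Sandwich: α(G)=21 ≤ ϑ(G)=43*cos(pi/43)/(cos(pi/43) + 1) ≤ χ(Ḡ)=22 (both strict).

43*cos(pi/43)/(cos(pi/43) + 1)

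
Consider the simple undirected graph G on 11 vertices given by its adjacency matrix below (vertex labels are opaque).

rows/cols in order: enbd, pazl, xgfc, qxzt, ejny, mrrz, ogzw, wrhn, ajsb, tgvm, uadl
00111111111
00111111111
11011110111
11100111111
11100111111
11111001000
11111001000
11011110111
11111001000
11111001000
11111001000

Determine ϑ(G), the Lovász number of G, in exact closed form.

5

Vertex ajsb has 6 neighbors: enbd, pazl, xgfc, qxzt, ejny, wrhn.
deg(uadl) = 6; N(uadl) = {enbd, pazl, xgfc, qxzt, ejny, wrhn}.
Vertex xgfc has 9 neighbors: enbd, pazl, qxzt, ejny, mrrz, ogzw, ajsb, tgvm, uadl.
N(tgvm) = {enbd, pazl, xgfc, qxzt, ejny, wrhn}, |N(tgvm)| = 6.
G = K_{5,2,2,2}: α = 5 = χ(Ḡ), so ϑ = 5.
ϑ(G) ≈ 5.0000000.
Sandwich: α(G)=5 ≤ ϑ(G)=5 ≤ χ(Ḡ)=5 (collapsed).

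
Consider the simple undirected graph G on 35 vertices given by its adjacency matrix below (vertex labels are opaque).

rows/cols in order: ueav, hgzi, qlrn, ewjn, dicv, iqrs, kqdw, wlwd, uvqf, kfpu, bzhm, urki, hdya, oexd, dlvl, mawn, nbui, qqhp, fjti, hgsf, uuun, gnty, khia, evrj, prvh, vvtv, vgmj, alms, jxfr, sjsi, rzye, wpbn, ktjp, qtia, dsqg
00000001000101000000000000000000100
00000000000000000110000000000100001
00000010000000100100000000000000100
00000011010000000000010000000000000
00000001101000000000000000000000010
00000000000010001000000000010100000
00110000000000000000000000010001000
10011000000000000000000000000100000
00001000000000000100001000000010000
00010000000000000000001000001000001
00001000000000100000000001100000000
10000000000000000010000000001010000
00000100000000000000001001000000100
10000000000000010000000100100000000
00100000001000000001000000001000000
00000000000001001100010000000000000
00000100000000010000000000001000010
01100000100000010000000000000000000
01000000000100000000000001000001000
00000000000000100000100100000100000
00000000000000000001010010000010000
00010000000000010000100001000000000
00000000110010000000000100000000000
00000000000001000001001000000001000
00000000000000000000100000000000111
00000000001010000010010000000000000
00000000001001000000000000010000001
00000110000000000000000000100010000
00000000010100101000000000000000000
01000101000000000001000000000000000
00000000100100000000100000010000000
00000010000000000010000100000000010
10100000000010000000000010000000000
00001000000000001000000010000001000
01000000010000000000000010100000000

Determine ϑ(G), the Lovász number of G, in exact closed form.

15

deg(qtia) = 4; N(qtia) = {dicv, nbui, prvh, wpbn}.
deg(hdya) = 4; N(hdya) = {iqrs, khia, vvtv, ktjp}.
N(ktjp) = {ueav, qlrn, hdya, prvh}, |N(ktjp)| = 4.
Vertex mawn has 4 neighbors: oexd, nbui, qqhp, gnty.
Regular of degree 4 on 35 vertices: Kneser-type, 3-subsets of [7].
A has 4 distinct eigenvalues ≈ [4.0, 2.0, -1.0, -3.0].
Lovász (edge-transitive): ϑ = −35·(-3)/((4)−(-3)) = 15.
Numerically 15.0000000.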